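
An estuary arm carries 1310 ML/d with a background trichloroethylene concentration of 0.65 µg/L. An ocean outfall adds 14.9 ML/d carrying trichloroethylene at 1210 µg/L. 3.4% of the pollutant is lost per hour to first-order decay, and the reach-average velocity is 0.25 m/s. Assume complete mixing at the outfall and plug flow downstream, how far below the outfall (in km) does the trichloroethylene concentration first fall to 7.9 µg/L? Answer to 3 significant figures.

Conservation of mass: C = (1310·0.6500 + 14.90·1210) / 1325 = 18880/1325 = 14.25 µg/L.
3.4%/h lost → k = −ln(1 − 0.034) = 0.03459 h⁻¹.
Set 14.25·exp(−k·t) = 7.9 → t = ln(14.25/7.9)/k = 61400 s = 17.05 h.
Distance = v·t = 0.25·61400 = 15350 m = 15.35 km.

15.3 km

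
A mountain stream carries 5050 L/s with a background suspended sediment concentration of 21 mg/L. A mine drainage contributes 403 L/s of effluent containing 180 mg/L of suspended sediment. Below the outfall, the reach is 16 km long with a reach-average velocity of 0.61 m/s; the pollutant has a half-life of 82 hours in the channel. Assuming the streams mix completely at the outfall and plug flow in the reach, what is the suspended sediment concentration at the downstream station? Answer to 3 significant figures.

Mixed concentration C = ΣQC/ΣQ = (5050·21.00 + 403.0·180.0) / 5453 = 178600/5453 = 32.75 mg/L.
Travel time t = 16·1000 / 0.61 = 26230 s = 7.286 h.
Half-life 82 h → k = ln 2 / 82 = 0.008453 h⁻¹ = 0.2029 d⁻¹.
First-order decay: C = 32.75·exp(−k·t) = 32.75·0.9403 = 30.79 mg/L.

30.8 mg/L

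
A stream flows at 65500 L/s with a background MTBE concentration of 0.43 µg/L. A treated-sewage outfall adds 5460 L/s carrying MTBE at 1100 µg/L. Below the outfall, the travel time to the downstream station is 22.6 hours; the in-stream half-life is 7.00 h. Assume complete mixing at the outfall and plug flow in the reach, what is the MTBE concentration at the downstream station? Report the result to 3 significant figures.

Mixed concentration C = ΣQC/ΣQ = (65500·0.4300 + 5460·1100) / 70960 = 6034000/70960 = 85.04 µg/L.
Half-life 7.00 h → k = ln 2 / 7.00 = 0.09902 h⁻¹ = 2.377 d⁻¹.
Decay over the reach: 85.04·exp(−kt) = 85.04·0.1067 = 9.072 µg/L.

9.07 µg/L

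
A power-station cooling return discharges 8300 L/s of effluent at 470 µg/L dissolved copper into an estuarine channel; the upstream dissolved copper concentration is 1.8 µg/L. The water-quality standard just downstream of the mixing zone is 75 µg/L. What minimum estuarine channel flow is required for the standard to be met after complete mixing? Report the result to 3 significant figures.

44800 L/s

Set C_mix = 75: (Q·1.800 + 8300·470.0) / (Q + 8300) = 75
→ Q = 8300·(470.0 − 75)/(75 − 1.800) = 44790 L/s.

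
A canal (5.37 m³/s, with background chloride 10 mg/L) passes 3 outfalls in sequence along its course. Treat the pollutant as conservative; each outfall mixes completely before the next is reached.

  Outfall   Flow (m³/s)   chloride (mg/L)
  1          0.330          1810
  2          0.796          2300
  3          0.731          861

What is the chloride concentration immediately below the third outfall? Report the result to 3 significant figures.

After outfall 1: Q = 5.370 + 0.3300 = 5.700 m³/s; C = (5.370·10.00 + 0.3300·1810)/5.700 = 114.2 mg/L.
After outfall 2: Q = 5.700 + 0.7960 = 6.496 m³/s; C = (5.700·114.2 + 0.7960·2300)/6.496 = 382.1 mg/L.
After outfall 3: Q = 6.496 + 0.7310 = 7.227 m³/s; C = (6.496·382.1 + 0.7310·861.0)/7.227 = 430.5 mg/L.

430 mg/L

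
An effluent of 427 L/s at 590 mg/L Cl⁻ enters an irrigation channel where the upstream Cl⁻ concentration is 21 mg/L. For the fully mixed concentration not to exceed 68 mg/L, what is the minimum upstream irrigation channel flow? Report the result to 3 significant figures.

Set C_mix = 68: (Q·21.00 + 427.0·590.0) / (Q + 427.0) = 68
→ Q = 427.0·(590.0 − 68)/(68 − 21.00) = 4742 L/s.

4740 L/s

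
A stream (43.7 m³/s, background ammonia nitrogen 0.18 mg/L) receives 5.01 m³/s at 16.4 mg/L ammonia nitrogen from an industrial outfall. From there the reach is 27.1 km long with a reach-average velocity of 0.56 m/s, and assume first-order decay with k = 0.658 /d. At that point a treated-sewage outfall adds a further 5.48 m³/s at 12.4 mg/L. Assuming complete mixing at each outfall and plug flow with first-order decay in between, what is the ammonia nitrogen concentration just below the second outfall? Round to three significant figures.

2.40 mg/L

Mixed concentration C = ΣQC/ΣQ = (43.70·0.1800 + 5.010·16.40) / 48.71 = 90.03/48.71 = 1.848 mg/L; combined flow 48.71 m³/s.
Travel time t = 27.1·1000 / 0.56 = 48390 s = 13.44 h.
Decay over the reach: 1.848·exp(−kt) = 1.848·0.6917 = 1.279 mg/L.
Second outfall: C = (48.71·1.279 + 5.480·12.40)/54.19 = 2.403 mg/L.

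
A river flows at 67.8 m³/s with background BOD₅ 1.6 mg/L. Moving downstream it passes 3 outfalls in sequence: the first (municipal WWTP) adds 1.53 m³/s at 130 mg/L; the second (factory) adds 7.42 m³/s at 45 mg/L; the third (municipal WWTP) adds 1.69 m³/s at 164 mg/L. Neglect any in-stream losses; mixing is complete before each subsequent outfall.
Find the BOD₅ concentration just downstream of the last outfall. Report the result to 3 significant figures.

11.7 mg/L

Below outfall 1: Q → 69.33 m³/s, C = (67.80·1.600 + 1.530·130.0)/69.33 = 4.434 mg/L.
Below outfall 2: Q → 76.75 m³/s, C = (69.33·4.434 + 7.420·45.00)/76.75 = 8.355 mg/L.
Below outfall 3: Q → 78.44 m³/s, C = (76.75·8.355 + 1.690·164.0)/78.44 = 11.71 mg/L.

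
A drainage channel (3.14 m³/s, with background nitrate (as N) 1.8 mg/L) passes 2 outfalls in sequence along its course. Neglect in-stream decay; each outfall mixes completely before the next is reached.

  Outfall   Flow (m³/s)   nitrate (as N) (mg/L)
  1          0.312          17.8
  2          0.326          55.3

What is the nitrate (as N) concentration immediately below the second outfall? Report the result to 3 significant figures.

7.74 mg/L

After outfall 1: Q = 3.140 + 0.3120 = 3.452 m³/s; C = (3.140·1.800 + 0.3120·17.80)/3.452 = 3.246 mg/L.
After outfall 2: Q = 3.452 + 0.3260 = 3.778 m³/s; C = (3.452·3.246 + 0.3260·55.30)/3.778 = 7.738 mg/L.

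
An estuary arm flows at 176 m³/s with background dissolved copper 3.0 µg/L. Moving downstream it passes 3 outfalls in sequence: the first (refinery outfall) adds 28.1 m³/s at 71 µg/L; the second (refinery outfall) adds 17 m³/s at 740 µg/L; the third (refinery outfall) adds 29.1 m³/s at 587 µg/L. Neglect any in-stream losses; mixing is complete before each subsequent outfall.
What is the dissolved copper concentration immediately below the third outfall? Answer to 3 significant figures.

129 µg/L

After outfall 1: Q = 176.0 + 28.10 = 204.1 m³/s; C = (176.0·3.000 + 28.10·71.00)/204.1 = 12.36 µg/L.
After outfall 2: Q = 204.1 + 17.00 = 221.1 m³/s; C = (204.1·12.36 + 17.00·740.0)/221.1 = 68.31 µg/L.
After outfall 3: Q = 221.1 + 29.10 = 250.2 m³/s; C = (221.1·68.31 + 29.10·587.0)/250.2 = 128.6 µg/L.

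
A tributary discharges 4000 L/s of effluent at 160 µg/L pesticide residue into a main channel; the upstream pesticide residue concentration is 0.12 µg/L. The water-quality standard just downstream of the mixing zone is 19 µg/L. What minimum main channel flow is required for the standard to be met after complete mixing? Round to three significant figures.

Set C_mix = 19: (Q·0.1200 + 4000·160.0) / (Q + 4000) = 19
→ Q = 4000·(160.0 − 19)/(19 − 0.1200) = 29870 L/s.

29900 L/s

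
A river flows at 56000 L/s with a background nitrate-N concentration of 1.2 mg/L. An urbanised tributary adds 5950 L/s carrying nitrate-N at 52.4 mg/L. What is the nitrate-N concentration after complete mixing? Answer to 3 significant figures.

After mixing, C = (56000·1.200 + 5950·52.40) / 61950 = 379000/61950 = 6.118 mg/L.

6.12 mg/L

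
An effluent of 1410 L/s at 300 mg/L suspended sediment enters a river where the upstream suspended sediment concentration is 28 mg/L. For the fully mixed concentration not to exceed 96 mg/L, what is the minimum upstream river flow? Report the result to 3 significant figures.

4230 L/s

Set C_mix = 96: (Q·28.00 + 1410·300.0) / (Q + 1410) = 96
→ Q = 1410·(300.0 − 96)/(96 − 28.00) = 4230 L/s.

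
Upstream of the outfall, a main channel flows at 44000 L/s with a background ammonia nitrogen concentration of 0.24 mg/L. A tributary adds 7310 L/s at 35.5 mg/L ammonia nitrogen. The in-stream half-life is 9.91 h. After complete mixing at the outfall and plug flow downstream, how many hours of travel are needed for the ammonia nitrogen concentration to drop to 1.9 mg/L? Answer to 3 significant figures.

14.6 h

After mixing, C = (44000·0.2400 + 7310·35.50) / 51310 = 270100/51310 = 5.263 mg/L.
Half-life 9.91 h → k = ln 2 / 9.91 = 0.06994 h⁻¹ = 1.679 d⁻¹.
5.263·exp(−k·t) = 1.9 → t = ln(5.263/1.9)/k = 52440 s = 14.57 h.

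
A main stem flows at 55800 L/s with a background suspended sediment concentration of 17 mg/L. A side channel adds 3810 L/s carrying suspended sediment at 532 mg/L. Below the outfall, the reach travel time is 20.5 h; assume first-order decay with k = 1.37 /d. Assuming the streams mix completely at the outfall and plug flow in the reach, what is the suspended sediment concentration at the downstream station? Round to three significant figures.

15.5 mg/L

Mass balance: C = (55800·17.00 + 3810·532.0) / 59610 = 2976000/59610 = 49.92 mg/L.
After decay, C = 49.92 × e^(−kt) = 49.92 × 0.3103 = 15.49 mg/L.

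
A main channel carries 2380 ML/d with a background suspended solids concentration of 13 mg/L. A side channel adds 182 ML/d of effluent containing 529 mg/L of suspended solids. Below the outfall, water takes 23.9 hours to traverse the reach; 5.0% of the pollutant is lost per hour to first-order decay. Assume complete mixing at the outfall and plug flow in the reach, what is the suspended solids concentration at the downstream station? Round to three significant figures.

14.6 mg/L

Flow-weighted average: C = (2380·13.00 + 182.0·529.0) / 2562 = 127200/2562 = 49.66 mg/L.
5.0%/h lost → k = −ln(1 − 0.05) = 0.05129 h⁻¹.
Applying C = C₀e^(−kt): 49.66 × 0.2935 = 14.57 mg/L.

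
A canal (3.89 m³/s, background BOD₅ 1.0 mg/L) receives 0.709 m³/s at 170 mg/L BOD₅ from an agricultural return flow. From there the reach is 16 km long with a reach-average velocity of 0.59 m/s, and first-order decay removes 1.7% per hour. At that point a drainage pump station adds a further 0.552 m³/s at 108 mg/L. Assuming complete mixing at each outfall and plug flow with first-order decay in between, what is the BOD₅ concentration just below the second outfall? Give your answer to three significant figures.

Flow-weighted average: C = (3.890·1.000 + 0.7090·170.0) / 4.599 = 124.4/4.599 = 27.05 mg/L; combined flow 4.599 m³/s.
Travel time t = 16·1000 / 0.59 = 27120 s = 7.533 h.
1.7%/h lost → k = −ln(1 − 0.017) = 0.01715 h⁻¹.
Applying C = C₀e^(−kt): 27.05 × 0.8788 = 23.78 mg/L.
At the second outfall, C = (4.599·23.78 + 0.5520·108.0) / (4.599 + 0.5520) = 32.80 mg/L.

32.8 mg/L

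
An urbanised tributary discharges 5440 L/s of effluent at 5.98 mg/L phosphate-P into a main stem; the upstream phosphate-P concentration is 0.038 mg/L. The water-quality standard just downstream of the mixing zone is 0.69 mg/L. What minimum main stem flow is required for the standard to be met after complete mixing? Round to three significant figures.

Set C_mix = 0.69: (Q·0.03800 + 5440·5.980) / (Q + 5440) = 0.69
→ Q = 5440·(5.980 − 0.69)/(0.69 − 0.03800) = 44140 L/s.

44100 L/s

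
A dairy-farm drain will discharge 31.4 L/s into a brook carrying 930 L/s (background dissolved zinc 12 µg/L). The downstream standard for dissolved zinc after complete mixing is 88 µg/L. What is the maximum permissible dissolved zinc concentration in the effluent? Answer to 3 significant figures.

At the limit, (Qr·Cr + Qe·Cₑ)/(Qr + Qe) = 88:
Cₑ = (961.4·88 − 930.0·12.00) / 31.40 = 2339 µg/L.

2340 µg/L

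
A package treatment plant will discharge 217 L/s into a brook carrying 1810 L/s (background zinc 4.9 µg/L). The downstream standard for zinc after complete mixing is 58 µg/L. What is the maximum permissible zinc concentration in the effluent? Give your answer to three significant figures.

501 µg/L

At the limit, (Qr·Cr + Qe·Cₑ)/(Qr + Qe) = 58:
Cₑ = (2027·58 − 1810·4.900) / 217.0 = 500.9 µg/L.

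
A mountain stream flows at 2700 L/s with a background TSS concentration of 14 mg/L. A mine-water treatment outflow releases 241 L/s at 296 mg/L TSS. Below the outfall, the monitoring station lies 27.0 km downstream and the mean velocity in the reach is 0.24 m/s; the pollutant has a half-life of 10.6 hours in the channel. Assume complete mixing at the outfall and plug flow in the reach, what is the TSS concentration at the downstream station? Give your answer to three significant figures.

4.81 mg/L

Conservation of mass: C = (2700·14.00 + 241.0·296.0) / 2941 = 109100/2941 = 37.11 mg/L.
Travel time t = 27.0·1000 / 0.24 = 112500 s = 31.25 h.
Half-life 10.6 h → k = ln 2 / 10.6 = 0.06539 h⁻¹ = 1.569 d⁻¹.
Applying C = C₀e^(−kt): 37.11 × 0.1296 = 4.808 mg/L.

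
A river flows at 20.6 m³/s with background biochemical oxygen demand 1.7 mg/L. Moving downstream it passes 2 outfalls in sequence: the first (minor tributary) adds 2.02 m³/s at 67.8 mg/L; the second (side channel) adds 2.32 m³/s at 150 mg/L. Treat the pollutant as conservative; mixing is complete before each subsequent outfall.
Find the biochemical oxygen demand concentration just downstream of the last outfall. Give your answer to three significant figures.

Outfall 1: combined Q = 22.62 m³/s; C = (20.60·1.700 + 2.020·67.80)/22.62 = 7.603 mg/L.
Outfall 2: combined Q = 24.94 m³/s; C = (22.62·7.603 + 2.320·150.0)/24.94 = 20.85 mg/L.

20.8 mg/L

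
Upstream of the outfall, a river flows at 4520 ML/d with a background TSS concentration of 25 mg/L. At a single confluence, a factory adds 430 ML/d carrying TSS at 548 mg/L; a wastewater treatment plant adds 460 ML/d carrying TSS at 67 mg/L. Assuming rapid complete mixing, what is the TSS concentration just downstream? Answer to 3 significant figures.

70.1 mg/L

Conservation of mass: C = (4520·25.00 + 430.0·548.0 + 460.0·67.00) / 5410 = 379500/5410 = 70.14 mg/L.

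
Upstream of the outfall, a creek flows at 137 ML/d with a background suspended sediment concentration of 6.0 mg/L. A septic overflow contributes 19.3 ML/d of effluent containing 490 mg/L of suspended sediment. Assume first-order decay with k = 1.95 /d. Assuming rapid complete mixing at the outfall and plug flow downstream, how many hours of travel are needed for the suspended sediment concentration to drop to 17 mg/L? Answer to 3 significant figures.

Mixed concentration C = ΣQC/ΣQ = (137.0·6.000 + 19.30·490.0) / 156.3 = 10280/156.3 = 65.76 mg/L.
65.76·exp(−k·t) = 17 → t = ln(65.76/17)/k = 59940 s = 16.65 h.

16.7 h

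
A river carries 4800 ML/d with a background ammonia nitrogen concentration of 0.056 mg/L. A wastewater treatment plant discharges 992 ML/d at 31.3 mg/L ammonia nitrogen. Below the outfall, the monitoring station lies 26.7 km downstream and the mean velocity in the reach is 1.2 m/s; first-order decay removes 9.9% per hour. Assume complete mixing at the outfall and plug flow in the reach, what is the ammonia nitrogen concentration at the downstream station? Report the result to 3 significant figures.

2.84 mg/L

Flow-weighted average: C = (4800·0.05600 + 992.0·31.30) / 5792 = 31320/5792 = 5.407 mg/L.
Travel time t = 26.7·1000 / 1.2 = 22250 s = 6.181 h.
9.9%/h lost → k = −ln(1 − 0.099) = 0.1043 h⁻¹.
Applying C = C₀e^(−kt): 5.407 × 0.5250 = 2.839 mg/L.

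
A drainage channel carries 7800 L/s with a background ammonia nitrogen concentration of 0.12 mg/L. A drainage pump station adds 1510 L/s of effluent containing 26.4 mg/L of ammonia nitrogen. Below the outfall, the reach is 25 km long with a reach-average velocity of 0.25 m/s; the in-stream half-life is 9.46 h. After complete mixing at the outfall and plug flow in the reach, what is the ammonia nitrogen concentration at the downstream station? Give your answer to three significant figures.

0.573 mg/L

After mixing, C = (7800·0.1200 + 1510·26.40) / 9310 = 40800/9310 = 4.382 mg/L.
Travel time t = 25·1000 / 0.25 = 100000 s = 27.78 h.
Half-life 9.46 h → k = ln 2 / 9.46 = 0.07327 h⁻¹ = 1.759 d⁻¹.
Applying C = C₀e^(−kt): 4.382 × 0.1306 = 0.5725 mg/L.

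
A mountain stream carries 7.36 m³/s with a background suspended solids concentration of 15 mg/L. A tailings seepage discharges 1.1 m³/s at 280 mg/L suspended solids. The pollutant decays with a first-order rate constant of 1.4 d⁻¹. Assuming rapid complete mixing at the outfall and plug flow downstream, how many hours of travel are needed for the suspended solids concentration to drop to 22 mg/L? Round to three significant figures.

Conservation of mass: C = (7.360·15.00 + 1.100·280.0) / 8.460 = 418.4/8.460 = 49.46 mg/L.
49.46·exp(−k·t) = 22 → t = ln(49.46/22)/k = 49990 s = 13.89 h.

13.9 h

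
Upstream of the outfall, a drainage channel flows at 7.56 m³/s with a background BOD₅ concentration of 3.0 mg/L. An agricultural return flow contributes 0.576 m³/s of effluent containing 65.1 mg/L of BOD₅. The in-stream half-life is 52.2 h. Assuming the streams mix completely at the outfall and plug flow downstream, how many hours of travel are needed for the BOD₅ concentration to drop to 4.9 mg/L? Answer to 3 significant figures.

31.0 h

After mixing, C = (7.560·3.000 + 0.5760·65.10) / 8.136 = 60.18/8.136 = 7.396 mg/L.
Half-life 52.2 h → k = ln 2 / 52.2 = 0.01328 h⁻¹ = 0.3187 d⁻¹.
7.396·exp(−k·t) = 4.9 → t = ln(7.396/4.9)/k = 111600 s = 31.01 h.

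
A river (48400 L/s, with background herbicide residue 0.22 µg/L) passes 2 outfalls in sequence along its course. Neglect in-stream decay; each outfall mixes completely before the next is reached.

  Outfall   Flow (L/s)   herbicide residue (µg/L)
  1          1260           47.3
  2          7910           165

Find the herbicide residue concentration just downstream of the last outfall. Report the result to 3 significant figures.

23.9 µg/L

Outfall 1: combined Q = 49660 L/s; C = (48400·0.2200 + 1260·47.30)/49660 = 1.415 µg/L.
Outfall 2: combined Q = 57570 L/s; C = (49660·1.415 + 7910·165.0)/57570 = 23.89 µg/L.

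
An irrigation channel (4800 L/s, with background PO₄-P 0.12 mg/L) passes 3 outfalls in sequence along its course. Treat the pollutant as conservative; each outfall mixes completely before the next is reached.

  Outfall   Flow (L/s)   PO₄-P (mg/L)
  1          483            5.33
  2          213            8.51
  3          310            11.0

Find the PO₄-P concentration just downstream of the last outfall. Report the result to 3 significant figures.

1.44 mg/L

After outfall 1: Q = 4800 + 483.0 = 5283 L/s; C = (4800·0.1200 + 483.0·5.330)/5283 = 0.5963 mg/L.
After outfall 2: Q = 5283 + 213.0 = 5496 L/s; C = (5283·0.5963 + 213.0·8.510)/5496 = 0.9030 mg/L.
After outfall 3: Q = 5496 + 310.0 = 5806 L/s; C = (5496·0.9030 + 310.0·11.00)/5806 = 1.442 mg/L.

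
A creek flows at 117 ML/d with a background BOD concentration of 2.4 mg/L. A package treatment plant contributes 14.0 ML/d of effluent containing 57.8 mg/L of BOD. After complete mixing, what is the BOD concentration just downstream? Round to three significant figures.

8.32 mg/L

Mass balance: C = (117.0·2.400 + 14.00·57.80) / 131.0 = 1090/131.0 = 8.321 mg/L.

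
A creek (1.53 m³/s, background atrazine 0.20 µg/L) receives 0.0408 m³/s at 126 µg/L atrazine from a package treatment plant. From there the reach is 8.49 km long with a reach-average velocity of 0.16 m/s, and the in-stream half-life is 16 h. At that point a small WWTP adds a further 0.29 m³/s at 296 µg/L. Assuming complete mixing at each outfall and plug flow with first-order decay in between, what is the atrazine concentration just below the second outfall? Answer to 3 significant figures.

47.7 µg/L

Mass balance: C = (1.530·0.2000 + 0.04080·126.0) / 1.571 = 5.447/1.571 = 3.468 µg/L; combined flow 1.571 m³/s.
Travel time t = 8.49·1000 / 0.16 = 53060 s = 14.74 h.
Half-life 16 h → k = ln 2 / 16 = 0.04332 h⁻¹ = 1.040 d⁻¹.
After decay, C = 3.468 × e^(−kt) = 3.468 × 0.5281 = 1.831 µg/L.
At the second outfall, C = (1.571·1.831 + 0.2900·296.0) / (1.571 + 0.2900) = 47.68 µg/L.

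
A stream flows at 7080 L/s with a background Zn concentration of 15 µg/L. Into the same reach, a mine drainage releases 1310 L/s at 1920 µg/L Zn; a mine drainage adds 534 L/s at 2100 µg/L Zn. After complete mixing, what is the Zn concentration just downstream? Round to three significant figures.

419 µg/L

Flow-weighted average: C = (7080·15.00 + 1310·1920 + 534.0·2100) / 8924 = 3743000/8924 = 419.4 µg/L.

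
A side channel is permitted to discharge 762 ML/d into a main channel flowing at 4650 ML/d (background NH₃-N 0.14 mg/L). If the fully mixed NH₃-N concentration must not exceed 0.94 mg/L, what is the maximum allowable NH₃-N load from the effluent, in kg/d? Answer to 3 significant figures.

4440 kg/d

Mass balance at the limit: 4650·0.1400 + 762.0·Cₑ = 5412·0.94 → Cₑ = 5.822 mg/L.
762.0 ML/d = 8.819 m³/s. Load = 8.819 m³/s × 5.822 g/m³ × 86 400 s/d = 4436 kg/d.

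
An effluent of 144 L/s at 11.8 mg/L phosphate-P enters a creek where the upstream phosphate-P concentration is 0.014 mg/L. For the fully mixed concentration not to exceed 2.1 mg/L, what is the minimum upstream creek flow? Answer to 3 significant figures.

Set C_mix = 2.1: (Q·0.01400 + 144.0·11.80) / (Q + 144.0) = 2.1
→ Q = 144.0·(11.80 − 2.1)/(2.1 − 0.01400) = 669.6 L/s.

670 L/s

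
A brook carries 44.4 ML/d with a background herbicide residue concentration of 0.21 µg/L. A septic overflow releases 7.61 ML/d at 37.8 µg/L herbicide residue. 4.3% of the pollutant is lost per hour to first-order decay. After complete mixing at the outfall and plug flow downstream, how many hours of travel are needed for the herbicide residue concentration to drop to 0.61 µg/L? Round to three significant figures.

Conservation of mass: C = (44.40·0.2100 + 7.610·37.80) / 52.01 = 297.0/52.01 = 5.710 µg/L.
4.3%/h lost → k = −ln(1 − 0.043) = 0.04395 h⁻¹.
5.710·exp(−k·t) = 0.61 → t = ln(5.710/0.61)/k = 183200 s = 50.89 h.

50.9 h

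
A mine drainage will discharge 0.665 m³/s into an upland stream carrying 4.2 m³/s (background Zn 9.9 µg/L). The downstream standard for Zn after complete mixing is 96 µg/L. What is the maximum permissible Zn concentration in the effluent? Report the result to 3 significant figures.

At the limit, (Qr·Cr + Qe·Cₑ)/(Qr + Qe) = 96:
Cₑ = (4.865·96 − 4.200·9.900) / 0.6650 = 639.8 µg/L.

640 µg/L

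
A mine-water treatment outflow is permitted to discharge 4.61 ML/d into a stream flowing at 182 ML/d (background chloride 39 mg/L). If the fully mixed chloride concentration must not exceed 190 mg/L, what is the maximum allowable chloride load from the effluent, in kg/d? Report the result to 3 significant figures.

28400 kg/d

Mass balance at the limit: 182.0·39.00 + 4.610·Cₑ = 186.6·190 → Cₑ = 6151 mg/L.
4.610 ML/d = 0.05336 m³/s. Load = 0.05336 m³/s × 6151 g/m³ × 86 400 s/d = 28360 kg/d.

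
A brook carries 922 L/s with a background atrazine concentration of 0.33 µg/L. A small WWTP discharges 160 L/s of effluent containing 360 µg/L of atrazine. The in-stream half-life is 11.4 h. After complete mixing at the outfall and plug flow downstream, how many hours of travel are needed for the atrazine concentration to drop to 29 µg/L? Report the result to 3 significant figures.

Mass balance: C = (922.0·0.3300 + 160.0·360.0) / 1082 = 57900/1082 = 53.52 µg/L.
Half-life 11.4 h → k = ln 2 / 11.4 = 0.06080 h⁻¹ = 1.459 d⁻¹.
53.52·exp(−k·t) = 29 → t = ln(53.52/29)/k = 36280 s = 10.08 h.

10.1 h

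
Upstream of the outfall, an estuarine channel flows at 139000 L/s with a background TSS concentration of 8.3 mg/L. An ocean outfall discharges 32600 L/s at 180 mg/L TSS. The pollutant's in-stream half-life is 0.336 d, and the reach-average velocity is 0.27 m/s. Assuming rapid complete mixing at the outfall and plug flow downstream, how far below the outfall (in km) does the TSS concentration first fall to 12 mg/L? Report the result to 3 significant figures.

13.9 km

Mass balance: C = (139000·8.300 + 32600·180.0) / 171600 = 7022000/171600 = 40.92 mg/L.
Half-life 0.336 d → k = ln 2 / 0.336 = 2.063 d⁻¹.
Set 40.92·exp(−k·t) = 12 → t = ln(40.92/12)/k = 51380 s = 14.27 h.
Distance = v·t = 0.27·51380 = 13870 m = 13.87 km.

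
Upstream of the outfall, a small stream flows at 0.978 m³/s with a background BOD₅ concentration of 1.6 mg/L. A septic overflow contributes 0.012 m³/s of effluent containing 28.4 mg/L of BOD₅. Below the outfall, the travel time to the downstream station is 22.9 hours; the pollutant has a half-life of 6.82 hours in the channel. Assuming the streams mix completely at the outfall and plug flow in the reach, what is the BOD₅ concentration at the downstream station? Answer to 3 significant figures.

Flow-weighted average: C = (0.9780·1.600 + 0.01200·28.40) / 0.9900 = 1.906/0.9900 = 1.925 mg/L.
Half-life 6.82 h → k = ln 2 / 6.82 = 0.1016 h⁻¹ = 2.439 d⁻¹.
Applying C = C₀e^(−kt): 1.925 × 0.09755 = 0.1878 mg/L.

0.188 mg/L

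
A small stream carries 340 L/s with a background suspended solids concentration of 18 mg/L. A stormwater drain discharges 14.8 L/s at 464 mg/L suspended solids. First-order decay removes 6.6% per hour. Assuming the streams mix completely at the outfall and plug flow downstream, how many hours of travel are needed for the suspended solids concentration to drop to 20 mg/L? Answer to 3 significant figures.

8.85 h

Mixed concentration C = ΣQC/ΣQ = (340.0·18.00 + 14.80·464.0) / 354.8 = 12990/354.8 = 36.60 mg/L.
6.6%/h lost → k = −ln(1 − 0.066) = 0.06828 h⁻¹.
36.60·exp(−k·t) = 20 → t = ln(36.60/20)/k = 31870 s = 8.852 h.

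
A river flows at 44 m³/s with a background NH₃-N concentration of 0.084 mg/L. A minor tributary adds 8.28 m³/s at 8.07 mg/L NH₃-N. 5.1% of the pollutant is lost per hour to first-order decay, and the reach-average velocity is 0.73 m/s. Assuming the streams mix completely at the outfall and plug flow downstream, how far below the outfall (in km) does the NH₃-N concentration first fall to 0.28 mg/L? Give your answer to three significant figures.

After mixing, C = (44.00·0.08400 + 8.280·8.070) / 52.28 = 70.52/52.28 = 1.349 mg/L.
5.1%/h lost → k = −ln(1 − 0.051) = 0.05235 h⁻¹.
Set 1.349·exp(−k·t) = 0.28 → t = ln(1.349/0.28)/k = 108100 s = 30.03 h.
Distance = v·t = 0.73·108100 = 78930 m = 78.93 km.

78.9 km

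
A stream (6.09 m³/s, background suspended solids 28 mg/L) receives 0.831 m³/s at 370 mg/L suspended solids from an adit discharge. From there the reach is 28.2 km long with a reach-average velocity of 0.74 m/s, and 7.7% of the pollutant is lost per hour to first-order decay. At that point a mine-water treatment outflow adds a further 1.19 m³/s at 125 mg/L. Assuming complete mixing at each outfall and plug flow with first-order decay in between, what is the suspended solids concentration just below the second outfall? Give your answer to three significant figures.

43.6 mg/L

After mixing, C = (6.090·28.00 + 0.8310·370.0) / 6.921 = 478.0/6.921 = 69.06 mg/L; combined flow 6.921 m³/s.
Travel time t = 28.2·1000 / 0.74 = 38110 s = 10.59 h.
7.7%/h lost → k = −ln(1 − 0.077) = 0.08013 h⁻¹.
After decay, C = 69.06 × e^(−kt) = 69.06 × 0.4282 = 29.57 mg/L.
Second outfall: C = (6.921·29.57 + 1.190·125.0)/8.111 = 43.57 mg/L.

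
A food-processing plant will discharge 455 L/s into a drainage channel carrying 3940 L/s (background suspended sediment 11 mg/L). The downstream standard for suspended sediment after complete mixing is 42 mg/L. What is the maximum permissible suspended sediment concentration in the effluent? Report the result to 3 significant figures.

310 mg/L

At the limit, (Qr·Cr + Qe·Cₑ)/(Qr + Qe) = 42:
Cₑ = (4395·42 − 3940·11.00) / 455.0 = 310.4 mg/L.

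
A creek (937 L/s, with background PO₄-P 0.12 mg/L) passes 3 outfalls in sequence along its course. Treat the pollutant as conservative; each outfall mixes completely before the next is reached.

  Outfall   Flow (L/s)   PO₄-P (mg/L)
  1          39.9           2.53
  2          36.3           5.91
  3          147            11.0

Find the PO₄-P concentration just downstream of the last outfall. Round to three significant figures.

Below outfall 1: Q → 976.9 L/s, C = (937.0·0.1200 + 39.90·2.530)/976.9 = 0.2184 mg/L.
Below outfall 2: Q → 1013 L/s, C = (976.9·0.2184 + 36.30·5.910)/1013 = 0.4223 mg/L.
Below outfall 3: Q → 1160 L/s, C = (1013·0.4223 + 147.0·11.00)/1160 = 1.763 mg/L.

1.76 mg/L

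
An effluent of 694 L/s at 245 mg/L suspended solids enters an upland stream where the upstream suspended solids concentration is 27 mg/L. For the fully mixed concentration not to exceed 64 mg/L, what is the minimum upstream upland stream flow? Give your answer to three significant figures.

Set C_mix = 64: (Q·27.00 + 694.0·245.0) / (Q + 694.0) = 64
→ Q = 694.0·(245.0 − 64)/(64 − 27.00) = 3395 L/s.

3390 L/s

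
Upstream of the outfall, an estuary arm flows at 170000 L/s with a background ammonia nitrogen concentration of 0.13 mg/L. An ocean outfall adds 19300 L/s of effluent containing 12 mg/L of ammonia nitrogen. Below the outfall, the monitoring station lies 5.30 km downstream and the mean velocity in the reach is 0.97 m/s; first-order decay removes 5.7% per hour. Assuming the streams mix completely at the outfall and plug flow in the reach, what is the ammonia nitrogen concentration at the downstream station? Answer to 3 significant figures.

1.23 mg/L

Flow-weighted average: C = (170000·0.1300 + 19300·12.00) / 189300 = 253700/189300 = 1.340 mg/L.
Travel time t = 5.30·1000 / 0.97 = 5464 s = 1.518 h.
5.7%/h lost → k = −ln(1 − 0.057) = 0.05869 h⁻¹.
After decay, C = 1.340 × e^(−kt) = 1.340 × 0.9148 = 1.226 mg/L.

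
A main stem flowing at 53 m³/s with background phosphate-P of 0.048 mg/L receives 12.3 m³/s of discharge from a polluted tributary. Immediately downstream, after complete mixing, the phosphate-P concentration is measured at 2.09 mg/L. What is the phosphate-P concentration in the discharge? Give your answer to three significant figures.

Mass balance: 53.00·0.04800 + 12.30·Cₑ = 65.30·2.090
→ Cₑ = (65.30·2.090 − 53.00·0.04800) / 12.30 = 10.89 mg/L.

10.9 mg/L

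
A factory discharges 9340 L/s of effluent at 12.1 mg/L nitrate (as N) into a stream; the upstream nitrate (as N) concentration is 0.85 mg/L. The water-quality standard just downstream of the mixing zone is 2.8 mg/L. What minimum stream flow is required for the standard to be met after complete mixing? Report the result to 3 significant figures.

44500 L/s

Set C_mix = 2.8: (Q·0.8500 + 9340·12.10) / (Q + 9340) = 2.8
→ Q = 9340·(12.10 − 2.8)/(2.8 − 0.8500) = 44540 L/s.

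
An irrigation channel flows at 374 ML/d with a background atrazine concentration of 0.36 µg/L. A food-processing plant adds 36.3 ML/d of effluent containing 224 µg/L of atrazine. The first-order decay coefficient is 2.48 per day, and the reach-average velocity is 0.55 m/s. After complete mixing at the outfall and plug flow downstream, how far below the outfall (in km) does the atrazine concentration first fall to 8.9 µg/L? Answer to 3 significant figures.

Mixed concentration C = ΣQC/ΣQ = (374.0·0.3600 + 36.30·224.0) / 410.3 = 8266/410.3 = 20.15 µg/L.
Set 20.15·exp(−k·t) = 8.9 → t = ln(20.15/8.9)/k = 28460 s = 7.906 h.
Distance = v·t = 0.55·28460 = 15650 m = 15.65 km.

15.7 km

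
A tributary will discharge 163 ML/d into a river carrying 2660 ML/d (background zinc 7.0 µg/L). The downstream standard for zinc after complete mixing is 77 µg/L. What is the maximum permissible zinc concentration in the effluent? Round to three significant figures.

1220 µg/L

At the limit, (Qr·Cr + Qe·Cₑ)/(Qr + Qe) = 77:
Cₑ = (2823·77 − 2660·7.000) / 163.0 = 1219 µg/L.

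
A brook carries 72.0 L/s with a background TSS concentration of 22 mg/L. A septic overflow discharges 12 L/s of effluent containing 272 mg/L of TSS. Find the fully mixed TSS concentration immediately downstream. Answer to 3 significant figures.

Mixed concentration C = ΣQC/ΣQ = (72.00·22.00 + 12.00·272.0) / 84.00 = 4848/84.00 = 57.71 mg/L.

57.7 mg/L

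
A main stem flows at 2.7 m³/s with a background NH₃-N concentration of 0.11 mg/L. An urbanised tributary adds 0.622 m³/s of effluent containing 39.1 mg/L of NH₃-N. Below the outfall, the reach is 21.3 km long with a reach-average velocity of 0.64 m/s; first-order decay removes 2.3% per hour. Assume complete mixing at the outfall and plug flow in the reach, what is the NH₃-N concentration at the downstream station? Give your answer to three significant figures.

5.98 mg/L

Flow-weighted average: C = (2.700·0.1100 + 0.6220·39.10) / 3.322 = 24.62/3.322 = 7.410 mg/L.
Travel time t = 21.3·1000 / 0.64 = 33280 s = 9.245 h.
2.3%/h lost → k = −ln(1 − 0.023) = 0.02327 h⁻¹.
Decay over the reach: 7.410·exp(−kt) = 7.410·0.8064 = 5.976 mg/L.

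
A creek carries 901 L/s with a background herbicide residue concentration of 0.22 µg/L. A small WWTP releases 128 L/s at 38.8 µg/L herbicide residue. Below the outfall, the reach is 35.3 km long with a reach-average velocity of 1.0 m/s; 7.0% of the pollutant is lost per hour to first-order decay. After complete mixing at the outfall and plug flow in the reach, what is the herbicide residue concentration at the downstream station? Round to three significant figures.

Conservation of mass: C = (901.0·0.2200 + 128.0·38.80) / 1029 = 5165/1029 = 5.019 µg/L.
Travel time t = 35.3·1000 / 1.0 = 35300 s = 9.806 h.
7.0%/h lost → k = −ln(1 − 0.07) = 0.07257 h⁻¹.
After decay, C = 5.019 × e^(−kt) = 5.019 × 0.4909 = 2.464 µg/L.

2.46 µg/L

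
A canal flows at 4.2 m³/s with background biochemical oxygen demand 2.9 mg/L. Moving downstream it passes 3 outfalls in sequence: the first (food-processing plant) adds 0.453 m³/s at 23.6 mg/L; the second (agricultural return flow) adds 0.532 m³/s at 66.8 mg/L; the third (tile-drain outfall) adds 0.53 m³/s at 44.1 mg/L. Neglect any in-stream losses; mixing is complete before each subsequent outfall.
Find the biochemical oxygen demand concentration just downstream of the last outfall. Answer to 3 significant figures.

After outfall 1: Q = 4.200 + 0.4530 = 4.653 m³/s; C = (4.200·2.900 + 0.4530·23.60)/4.653 = 4.915 mg/L.
After outfall 2: Q = 4.653 + 0.5320 = 5.185 m³/s; C = (4.653·4.915 + 0.5320·66.80)/5.185 = 11.26 mg/L.
After outfall 3: Q = 5.185 + 0.5300 = 5.715 m³/s; C = (5.185·11.26 + 0.5300·44.10)/5.715 = 14.31 mg/L.

14.3 mg/L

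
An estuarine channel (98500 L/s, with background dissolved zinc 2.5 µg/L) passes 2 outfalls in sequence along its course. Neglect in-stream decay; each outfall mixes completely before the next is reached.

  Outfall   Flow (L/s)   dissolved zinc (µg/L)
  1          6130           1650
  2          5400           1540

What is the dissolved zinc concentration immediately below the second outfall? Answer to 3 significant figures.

Outfall 1: combined Q = 104600 L/s; C = (98500·2.500 + 6130·1650)/104600 = 99.02 µg/L.
Outfall 2: combined Q = 110000 L/s; C = (104600·99.02 + 5400·1540)/110000 = 169.7 µg/L.

170 µg/L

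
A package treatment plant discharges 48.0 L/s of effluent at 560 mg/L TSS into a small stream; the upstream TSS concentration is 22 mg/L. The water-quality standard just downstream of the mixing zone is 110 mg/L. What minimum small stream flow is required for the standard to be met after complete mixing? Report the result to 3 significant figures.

Set C_mix = 110: (Q·22.00 + 48.00·560.0) / (Q + 48.00) = 110
→ Q = 48.00·(560.0 − 110)/(110 − 22.00) = 245.5 L/s.

245 L/s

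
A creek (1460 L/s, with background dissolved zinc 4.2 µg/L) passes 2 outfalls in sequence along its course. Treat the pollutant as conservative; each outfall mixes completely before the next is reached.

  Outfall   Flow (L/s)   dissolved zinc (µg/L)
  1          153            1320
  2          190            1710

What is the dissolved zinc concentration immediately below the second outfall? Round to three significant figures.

296 µg/L

Below outfall 1: Q → 1613 L/s, C = (1460·4.200 + 153.0·1320)/1613 = 129.0 µg/L.
Below outfall 2: Q → 1803 L/s, C = (1613·129.0 + 190.0·1710)/1803 = 295.6 µg/L.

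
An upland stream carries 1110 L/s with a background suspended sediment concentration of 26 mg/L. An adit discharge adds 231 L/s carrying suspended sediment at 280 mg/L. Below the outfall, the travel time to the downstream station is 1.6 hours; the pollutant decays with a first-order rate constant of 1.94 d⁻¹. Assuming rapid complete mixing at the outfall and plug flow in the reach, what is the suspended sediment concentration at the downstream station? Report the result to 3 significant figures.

After mixing, C = (1110·26.00 + 231.0·280.0) / 1341 = 93540/1341 = 69.75 mg/L.
Applying C = C₀e^(−kt): 69.75 × 0.8787 = 61.29 mg/L.

61.3 mg/L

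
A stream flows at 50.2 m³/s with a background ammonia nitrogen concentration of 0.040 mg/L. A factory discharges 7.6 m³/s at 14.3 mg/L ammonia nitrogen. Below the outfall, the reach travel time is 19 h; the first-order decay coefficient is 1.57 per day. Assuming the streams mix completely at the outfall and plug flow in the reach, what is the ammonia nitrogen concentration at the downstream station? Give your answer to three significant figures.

Flow-weighted average: C = (50.20·0.04000 + 7.600·14.30) / 57.80 = 110.7/57.80 = 1.915 mg/L.
Decay over the reach: 1.915·exp(−kt) = 1.915·0.2885 = 0.5526 mg/L.

0.553 mg/L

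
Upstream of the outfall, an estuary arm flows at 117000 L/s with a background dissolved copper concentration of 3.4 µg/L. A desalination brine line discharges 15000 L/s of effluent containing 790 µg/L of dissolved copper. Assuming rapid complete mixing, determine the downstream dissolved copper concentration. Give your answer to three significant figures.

Flow-weighted average: C = (117000·3.400 + 15000·790.0) / 132000 = 12250000/132000 = 92.79 µg/L.

92.8 µg/L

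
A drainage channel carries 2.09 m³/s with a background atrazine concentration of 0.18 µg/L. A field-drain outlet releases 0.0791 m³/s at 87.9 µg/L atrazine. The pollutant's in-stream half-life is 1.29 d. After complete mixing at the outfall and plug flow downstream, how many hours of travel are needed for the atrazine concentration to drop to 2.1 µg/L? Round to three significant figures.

21.2 h

Mass balance: C = (2.090·0.1800 + 0.07910·87.90) / 2.169 = 7.329/2.169 = 3.379 µg/L.
Half-life 1.29 d → k = ln 2 / 1.29 = 0.5373 d⁻¹.
3.379·exp(−k·t) = 2.1 → t = ln(3.379/2.1)/k = 76480 s = 21.24 h.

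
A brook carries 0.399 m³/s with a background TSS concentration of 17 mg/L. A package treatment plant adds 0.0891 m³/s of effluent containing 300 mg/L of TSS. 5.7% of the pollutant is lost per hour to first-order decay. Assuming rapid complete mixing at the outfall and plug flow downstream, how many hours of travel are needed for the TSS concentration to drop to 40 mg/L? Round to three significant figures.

9.21 h

Mass balance: C = (0.3990·17.00 + 0.08910·300.0) / 0.4881 = 33.51/0.4881 = 68.66 mg/L.
5.7%/h lost → k = −ln(1 − 0.057) = 0.05869 h⁻¹.
68.66·exp(−k·t) = 40 → t = ln(68.66/40)/k = 33140 s = 9.206 h.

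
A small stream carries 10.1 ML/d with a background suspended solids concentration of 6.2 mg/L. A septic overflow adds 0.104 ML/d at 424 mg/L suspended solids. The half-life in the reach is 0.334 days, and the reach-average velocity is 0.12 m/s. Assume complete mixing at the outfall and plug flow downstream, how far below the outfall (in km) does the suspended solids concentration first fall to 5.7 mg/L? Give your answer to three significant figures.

After mixing, C = (10.10·6.200 + 0.1040·424.0) / 10.20 = 106.7/10.20 = 10.46 mg/L.
Half-life 0.334 d → k = ln 2 / 0.334 = 2.075 d⁻¹.
Set 10.46·exp(−k·t) = 5.7 → t = ln(10.46/5.7)/k = 25270 s = 7.019 h.
Distance = v·t = 0.12·25270 = 3032 m = 3.032 km.

3.03 km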